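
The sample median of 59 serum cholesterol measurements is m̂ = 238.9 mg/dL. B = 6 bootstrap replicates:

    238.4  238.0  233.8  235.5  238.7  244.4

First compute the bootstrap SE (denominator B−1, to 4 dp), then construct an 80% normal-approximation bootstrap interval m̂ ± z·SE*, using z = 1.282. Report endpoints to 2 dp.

(234.26, 243.54)

Mean of replicates = 238.1333; sum of squared deviations = 65.3933; SE* = √(65.3933/5) = 3.6164
Margin = 1.282 × 3.6164 = 4.636
Interval: 238.9 ± 4.636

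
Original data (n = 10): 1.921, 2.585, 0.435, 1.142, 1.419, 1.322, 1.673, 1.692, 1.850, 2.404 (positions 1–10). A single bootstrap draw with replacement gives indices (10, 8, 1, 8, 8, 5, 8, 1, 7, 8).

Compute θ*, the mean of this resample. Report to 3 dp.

θ* = 1.780

Resample values: 2.404, 1.692, 1.921, 1.692, 1.692, 1.419, 1.692, 1.921, 1.673, 1.692.
Mean = (2.404 + 1.692 + 1.921 + 1.692 + 1.692 + 1.419 + 1.692 + 1.921 + 1.673 + 1.692) / 10 = 17.7980 / 10 = 1.780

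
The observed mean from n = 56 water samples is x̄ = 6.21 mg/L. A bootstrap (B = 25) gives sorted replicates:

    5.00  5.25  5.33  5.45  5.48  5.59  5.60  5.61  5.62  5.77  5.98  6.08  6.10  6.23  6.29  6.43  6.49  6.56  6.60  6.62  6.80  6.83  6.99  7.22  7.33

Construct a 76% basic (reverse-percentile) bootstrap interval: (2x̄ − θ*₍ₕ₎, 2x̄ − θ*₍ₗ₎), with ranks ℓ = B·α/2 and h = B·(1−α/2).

Percentile endpoints at ranks 3 and 22: θ*₍3₎ = 5.33, θ*₍22₎ = 6.83.
Basic interval reflects these around x̄:
  lower = 2 × 6.21 − 6.83 = 5.59
  upper = 2 × 6.21 − 5.33 = 7.09

(5.59, 7.09)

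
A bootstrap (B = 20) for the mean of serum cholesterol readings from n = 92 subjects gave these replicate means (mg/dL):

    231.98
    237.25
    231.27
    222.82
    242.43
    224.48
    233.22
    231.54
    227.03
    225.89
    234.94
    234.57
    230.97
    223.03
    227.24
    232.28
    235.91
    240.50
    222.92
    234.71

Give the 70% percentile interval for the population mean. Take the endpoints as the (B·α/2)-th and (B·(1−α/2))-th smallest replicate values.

(223.03, 235.91)

Sorted replicates: 222.82, 222.92, 223.03, 224.48, 225.89, 227.03, 227.24, 230.97, 231.27, 231.54, 231.98, 232.28, 233.22, 234.57, 234.71, 234.94, 235.91, 237.25, 240.50, 242.43
α = 0.30; lower rank = 20 × 0.150 = 3; upper rank = 20 × 0.850 = 17.
The 3rd smallest replicate is 223.03; the 17th is 235.91.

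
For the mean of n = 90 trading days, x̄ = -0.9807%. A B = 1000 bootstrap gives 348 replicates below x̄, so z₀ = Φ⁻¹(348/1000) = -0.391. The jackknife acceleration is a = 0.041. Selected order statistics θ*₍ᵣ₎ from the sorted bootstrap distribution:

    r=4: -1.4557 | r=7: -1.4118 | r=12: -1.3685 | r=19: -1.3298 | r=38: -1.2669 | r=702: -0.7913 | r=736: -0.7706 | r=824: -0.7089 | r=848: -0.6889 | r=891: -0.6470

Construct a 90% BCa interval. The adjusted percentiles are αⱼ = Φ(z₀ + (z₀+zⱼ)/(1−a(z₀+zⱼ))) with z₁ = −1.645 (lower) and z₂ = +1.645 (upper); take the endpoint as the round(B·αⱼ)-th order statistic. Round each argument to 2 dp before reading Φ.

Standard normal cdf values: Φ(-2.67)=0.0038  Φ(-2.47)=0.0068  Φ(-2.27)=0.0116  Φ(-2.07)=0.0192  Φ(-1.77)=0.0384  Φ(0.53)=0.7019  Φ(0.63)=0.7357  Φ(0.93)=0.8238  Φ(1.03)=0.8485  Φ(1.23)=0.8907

(-1.3685, -0.7089)

Lower: z₀ + z₁ = -0.391 + (-1.645) = -2.036; 1 − a(z₀+z₁) = 1 − (0.041)(-2.036) = 1.0835; argument = -0.391 + (-2.036)/1.0835 = -2.2701 → -2.27.
α₁ = Φ(-2.27) = 0.0116; rank = round(1000 × 0.0116) = 12; θ*₍12₎ = -1.3685.
Upper: z₀ + z₂ = 1.254; 1 − a(z₀+z₂) = 0.9486; argument = 0.9310 → 0.93; α₂ = 0.8238; rank = 824; θ*₍824₎ = -0.7089.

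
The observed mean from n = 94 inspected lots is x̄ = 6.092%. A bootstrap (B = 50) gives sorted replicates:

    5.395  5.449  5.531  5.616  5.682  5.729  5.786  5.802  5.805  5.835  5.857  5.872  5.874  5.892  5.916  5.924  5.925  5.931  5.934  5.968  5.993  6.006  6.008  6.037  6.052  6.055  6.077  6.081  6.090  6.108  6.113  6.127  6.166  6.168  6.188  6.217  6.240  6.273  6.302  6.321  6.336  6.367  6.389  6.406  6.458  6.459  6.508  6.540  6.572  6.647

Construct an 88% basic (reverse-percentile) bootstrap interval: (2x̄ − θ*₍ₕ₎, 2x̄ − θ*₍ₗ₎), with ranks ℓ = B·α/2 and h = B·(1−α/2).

(5.676, 6.653)

Percentile endpoints at ranks 3 and 47: θ*₍3₎ = 5.531, θ*₍47₎ = 6.508.
Basic interval reflects these around x̄:
  lower = 2 × 6.092 − 6.508 = 5.676
  upper = 2 × 6.092 − 5.531 = 6.653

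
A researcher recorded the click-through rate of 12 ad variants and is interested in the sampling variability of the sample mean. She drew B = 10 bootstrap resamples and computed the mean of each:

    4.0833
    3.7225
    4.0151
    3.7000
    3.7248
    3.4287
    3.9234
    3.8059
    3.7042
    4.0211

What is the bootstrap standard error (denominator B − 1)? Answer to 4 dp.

Bootstrap SE is the standard deviation of the 10 replicate means.
Mean of replicates: (4.0833 + 3.7225 + 4.0151 + 3.7000 + 3.7248 + 3.4287 + 3.9234 + 3.8059 + 3.7042 + 4.0211) / 10 = 38.12900 / 10 = 3.81290
Sum of squared deviations: (+0.27040)² + (−0.09040)² + (+0.20220)² + (−0.11290)² + (−0.08810)² + (−0.38420)² + (+0.11050)² + (−0.00700)² + (−0.10870)² + (+0.20820)² = 0.35771
Variance = 0.35771 / 9 = 0.03975
SE* = √0.03975

SE* = 0.1994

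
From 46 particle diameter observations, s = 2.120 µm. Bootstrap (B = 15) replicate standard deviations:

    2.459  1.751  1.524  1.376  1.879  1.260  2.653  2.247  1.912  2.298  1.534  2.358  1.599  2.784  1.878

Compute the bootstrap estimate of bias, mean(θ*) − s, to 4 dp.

bias = −0.1525

mean(θ*) = (2.459 + 1.751 + 1.524 + 1.376 + 1.879 + 1.260 + 2.653 + 2.247 + 1.912 + 2.298 + 1.534 + 2.358 + 1.599 + 2.784 + 1.878) / 15 = 1.96747
bias = 1.96747 − 2.120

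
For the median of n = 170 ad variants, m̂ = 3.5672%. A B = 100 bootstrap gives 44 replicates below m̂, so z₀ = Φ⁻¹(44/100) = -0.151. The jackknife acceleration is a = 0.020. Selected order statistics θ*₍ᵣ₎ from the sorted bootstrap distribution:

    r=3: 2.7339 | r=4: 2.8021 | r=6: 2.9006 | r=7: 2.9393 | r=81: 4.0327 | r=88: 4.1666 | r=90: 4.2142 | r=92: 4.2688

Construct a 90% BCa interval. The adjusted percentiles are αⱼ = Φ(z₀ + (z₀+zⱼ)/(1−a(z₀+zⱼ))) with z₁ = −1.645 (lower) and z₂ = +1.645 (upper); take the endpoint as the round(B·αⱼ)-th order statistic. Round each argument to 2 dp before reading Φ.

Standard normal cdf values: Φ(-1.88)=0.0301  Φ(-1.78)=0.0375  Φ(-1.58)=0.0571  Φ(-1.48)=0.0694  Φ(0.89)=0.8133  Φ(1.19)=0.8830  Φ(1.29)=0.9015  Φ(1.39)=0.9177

Lower: z₀ + z₁ = -0.151 + (-1.645) = -1.796; 1 − a(z₀+z₁) = 1 − (0.020)(-1.796) = 1.0359; argument = -0.151 + (-1.796)/1.0359 = -1.8847 → -1.88.
α₁ = Φ(-1.88) = 0.0301; rank = round(100 × 0.0301) = 3; θ*₍3₎ = 2.7339.
Upper: z₀ + z₂ = 1.494; 1 − a(z₀+z₂) = 0.9701; argument = 1.3890 → 1.39; α₂ = 0.9177; rank = 92; θ*₍92₎ = 4.2688.

(2.7339, 4.2688)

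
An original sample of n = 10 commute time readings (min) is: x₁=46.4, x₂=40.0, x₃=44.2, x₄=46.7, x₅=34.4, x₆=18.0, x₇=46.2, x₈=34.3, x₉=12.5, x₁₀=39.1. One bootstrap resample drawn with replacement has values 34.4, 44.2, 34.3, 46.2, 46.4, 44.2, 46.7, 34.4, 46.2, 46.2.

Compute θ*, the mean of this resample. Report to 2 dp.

Mean = (34.4 + 44.2 + 34.3 + 46.2 + 46.4 + 44.2 + 46.7 + 34.4 + 46.2 + 46.2) / 10 = 423.20 / 10 = 42.32

θ* = 42.32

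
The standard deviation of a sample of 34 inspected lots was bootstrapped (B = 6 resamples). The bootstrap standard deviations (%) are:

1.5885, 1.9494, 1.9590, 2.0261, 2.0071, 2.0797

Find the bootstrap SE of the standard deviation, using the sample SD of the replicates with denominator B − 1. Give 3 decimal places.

SE* = 0.176

Bootstrap SE is the standard deviation of the 6 replicate standard deviations.
Mean of replicates: (1.5885 + 1.9494 + 1.9590 + 2.0261 + 2.0071 + 2.0797) / 6 = 11.60980 / 6 = 1.93497
Sum of squared deviations: (−0.34647)² + (+0.01443)² + (+0.02403)² + (+0.09113)² + (+0.07213)² + (+0.14473)² = 0.15528
Variance = 0.15528 / 5 = 0.03106
SE* = √0.03106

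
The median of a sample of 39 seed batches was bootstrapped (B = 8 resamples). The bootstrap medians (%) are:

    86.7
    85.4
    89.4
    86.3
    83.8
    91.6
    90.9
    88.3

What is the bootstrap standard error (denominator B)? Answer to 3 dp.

Bootstrap SE is the standard deviation of the 8 replicate medians.
Mean of replicates: (86.7 + 85.4 + 89.4 + 86.3 + 83.8 + 91.6 + 90.9 + 88.3) / 8 = 702.4000 / 8 = 87.8000
Sum of squared deviations: (−1.1000)² + (−2.4000)² + (+1.6000)² + (−1.5000)² + (−4.0000)² + (+3.8000)² + (+3.1000)² + (+0.5000)² = 52.0800
Variance = 52.0800 / 8 = 6.5100
SE* = √6.5100

SE* = 2.551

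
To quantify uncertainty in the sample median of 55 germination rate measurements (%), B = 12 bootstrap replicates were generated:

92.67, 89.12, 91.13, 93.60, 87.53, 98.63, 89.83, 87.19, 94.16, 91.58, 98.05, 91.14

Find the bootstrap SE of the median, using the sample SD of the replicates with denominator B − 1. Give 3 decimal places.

SE* = 3.643

Bootstrap SE is the standard deviation of the 12 replicate medians.
Mean of replicates: (92.67 + 89.12 + 91.13 + 93.60 + 87.53 + 98.63 + 89.83 + 87.19 + 94.16 + 91.58 + 98.05 + 91.14) / 12 = 1104.6300 / 12 = 92.0525
Sum of squared deviations: (+0.6175)² + (−2.9325)² + (−0.9225)² + (+1.5475)² + (−4.5225)² + (+6.5775)² + (−2.2225)² + (−4.8625)² + (+2.1075)² + (−0.4725)² + (+5.9975)² + (−0.9125)² = 145.9940
Variance = 145.9940 / 11 = 13.2722
SE* = √13.2722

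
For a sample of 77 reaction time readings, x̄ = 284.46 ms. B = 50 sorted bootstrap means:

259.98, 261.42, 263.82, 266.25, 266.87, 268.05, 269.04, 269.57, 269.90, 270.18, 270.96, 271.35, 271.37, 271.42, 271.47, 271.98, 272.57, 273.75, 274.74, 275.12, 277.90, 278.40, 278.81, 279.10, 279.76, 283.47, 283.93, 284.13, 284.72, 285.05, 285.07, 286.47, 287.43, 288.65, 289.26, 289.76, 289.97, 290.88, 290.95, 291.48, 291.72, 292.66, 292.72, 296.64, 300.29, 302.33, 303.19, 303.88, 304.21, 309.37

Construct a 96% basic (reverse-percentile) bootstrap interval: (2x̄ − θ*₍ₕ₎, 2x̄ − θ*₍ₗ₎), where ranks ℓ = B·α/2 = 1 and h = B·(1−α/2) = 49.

(264.71, 308.94)

Percentile endpoints at ranks 1 and 49: θ*₍1₎ = 259.98, θ*₍49₎ = 304.21.
Basic interval reflects these around x̄:
  lower = 2 × 284.46 − 304.21 = 264.71
  upper = 2 × 284.46 − 259.98 = 308.94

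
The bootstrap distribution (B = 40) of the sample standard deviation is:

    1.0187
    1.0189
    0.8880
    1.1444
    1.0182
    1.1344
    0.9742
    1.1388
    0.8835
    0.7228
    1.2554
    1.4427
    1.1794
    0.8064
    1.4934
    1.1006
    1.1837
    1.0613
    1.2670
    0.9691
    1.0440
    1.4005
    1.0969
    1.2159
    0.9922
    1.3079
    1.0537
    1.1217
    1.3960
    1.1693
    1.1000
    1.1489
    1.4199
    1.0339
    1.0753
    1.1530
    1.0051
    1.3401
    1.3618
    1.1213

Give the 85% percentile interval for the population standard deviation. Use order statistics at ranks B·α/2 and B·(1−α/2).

(0.8835, 1.4005)

Sorted replicates: 0.7228, 0.8064, 0.8835, 0.8880, 0.9691, 0.9742, 0.9922, 1.0051, 1.0182, 1.0187, 1.0189, 1.0339, 1.0440, 1.0537, 1.0613, 1.0753, 1.0969, 1.1000, 1.1006, 1.1213, 1.1217, 1.1344, 1.1388, 1.1444, 1.1489, 1.1530, 1.1693, 1.1794, 1.1837, 1.2159, 1.2554, 1.2670, 1.3079, 1.3401, 1.3618, 1.3960, 1.4005, 1.4199, 1.4427, 1.4934
α = 0.15; lower rank = 40 × 0.075 = 3; upper rank = 40 × 0.925 = 37.
The 3rd smallest replicate is 0.8835; the 37th is 1.4005.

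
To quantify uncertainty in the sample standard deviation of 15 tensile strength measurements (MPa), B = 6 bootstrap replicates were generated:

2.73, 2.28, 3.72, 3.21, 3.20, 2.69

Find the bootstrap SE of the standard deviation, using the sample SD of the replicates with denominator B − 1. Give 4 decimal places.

Bootstrap SE is the standard deviation of the 6 replicate standard deviations.
Mean of replicates: (2.73 + 2.28 + 3.72 + 3.21 + 3.20 + 2.69) / 6 = 17.83000 / 6 = 2.97167
Sum of squared deviations: (−0.24167)² + (−0.69167)² + (+0.74833)² + (+0.23833)² + (+0.22833)² + (−0.28167)² = 1.28508
Variance = 1.28508 / 5 = 0.25702
SE* = √0.25702

SE* = 0.5070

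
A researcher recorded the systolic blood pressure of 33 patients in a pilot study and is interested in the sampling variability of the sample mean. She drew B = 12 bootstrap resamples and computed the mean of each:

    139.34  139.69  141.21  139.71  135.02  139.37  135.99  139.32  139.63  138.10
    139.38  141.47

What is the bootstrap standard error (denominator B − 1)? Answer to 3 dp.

SE* = 1.872

Bootstrap SE is the standard deviation of the 12 replicate means.
Mean of replicates: (139.34 + 139.69 + 141.21 + 139.71 + 135.02 + 139.37 + 135.99 + 139.32 + 139.63 + 138.10 + 139.38 + 141.47) / 12 = 1668.2300 / 12 = 139.0192
Sum of squared deviations: (+0.3208)² + (+0.6708)² + (+2.1908)² + (+0.6908)² + (−3.9992)² + (+0.3508)² + (−3.0292)² + (+0.3008)² + (+0.6108)² + (−0.9192)² + (+0.3608)² + (+2.4508)² = 38.5675
Variance = 38.5675 / 11 = 3.5061
SE* = √3.5061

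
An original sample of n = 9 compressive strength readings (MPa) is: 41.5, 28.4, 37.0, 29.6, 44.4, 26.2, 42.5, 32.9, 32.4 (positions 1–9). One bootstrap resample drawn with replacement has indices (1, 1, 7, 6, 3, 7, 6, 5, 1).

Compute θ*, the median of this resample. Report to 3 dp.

θ* = 41.500

Resample values: 41.5, 41.5, 42.5, 26.2, 37.0, 42.5, 26.2, 44.4, 41.5.
Sorted: 26.2, 26.2, 37.0, 41.5, 41.5, 41.5, 42.5, 42.5, 44.4
Median = middle value = 41.500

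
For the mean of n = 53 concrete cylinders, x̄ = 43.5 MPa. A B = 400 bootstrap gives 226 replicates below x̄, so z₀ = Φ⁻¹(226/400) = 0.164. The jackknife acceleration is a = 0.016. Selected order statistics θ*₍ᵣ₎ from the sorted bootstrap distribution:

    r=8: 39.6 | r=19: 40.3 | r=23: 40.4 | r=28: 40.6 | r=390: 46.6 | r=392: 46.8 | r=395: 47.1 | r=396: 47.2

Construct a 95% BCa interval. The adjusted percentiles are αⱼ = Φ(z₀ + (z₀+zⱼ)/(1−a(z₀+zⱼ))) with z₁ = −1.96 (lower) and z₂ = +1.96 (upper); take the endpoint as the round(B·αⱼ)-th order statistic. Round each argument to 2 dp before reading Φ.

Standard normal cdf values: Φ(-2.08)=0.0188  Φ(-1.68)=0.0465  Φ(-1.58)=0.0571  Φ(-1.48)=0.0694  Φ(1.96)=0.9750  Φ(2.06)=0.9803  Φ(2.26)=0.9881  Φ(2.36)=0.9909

Lower: z₀ + z₁ = 0.164 + (-1.960) = -1.796; 1 − a(z₀+z₁) = 1 − (0.016)(-1.796) = 1.0287; argument = 0.164 + (-1.796)/1.0287 = -1.5818 → -1.58.
α₁ = Φ(-1.58) = 0.0571; rank = round(400 × 0.0571) = 23; θ*₍23₎ = 40.4.
Upper: z₀ + z₂ = 2.124; 1 − a(z₀+z₂) = 0.9660; argument = 2.3627 → 2.36; α₂ = 0.9909; rank = 396; θ*₍396₎ = 47.2.

(40.4, 47.2)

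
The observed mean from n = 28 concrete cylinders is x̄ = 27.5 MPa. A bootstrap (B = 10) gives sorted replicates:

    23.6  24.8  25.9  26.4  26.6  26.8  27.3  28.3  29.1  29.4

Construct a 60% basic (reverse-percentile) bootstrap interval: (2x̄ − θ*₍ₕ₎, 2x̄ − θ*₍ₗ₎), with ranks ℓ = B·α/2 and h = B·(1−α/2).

Percentile endpoints at ranks 2 and 8: θ*₍2₎ = 24.8, θ*₍8₎ = 28.3.
Basic interval reflects these around x̄:
  lower = 2 × 27.5 − 28.3 = 26.7
  upper = 2 × 27.5 − 24.8 = 30.2

(26.7, 30.2)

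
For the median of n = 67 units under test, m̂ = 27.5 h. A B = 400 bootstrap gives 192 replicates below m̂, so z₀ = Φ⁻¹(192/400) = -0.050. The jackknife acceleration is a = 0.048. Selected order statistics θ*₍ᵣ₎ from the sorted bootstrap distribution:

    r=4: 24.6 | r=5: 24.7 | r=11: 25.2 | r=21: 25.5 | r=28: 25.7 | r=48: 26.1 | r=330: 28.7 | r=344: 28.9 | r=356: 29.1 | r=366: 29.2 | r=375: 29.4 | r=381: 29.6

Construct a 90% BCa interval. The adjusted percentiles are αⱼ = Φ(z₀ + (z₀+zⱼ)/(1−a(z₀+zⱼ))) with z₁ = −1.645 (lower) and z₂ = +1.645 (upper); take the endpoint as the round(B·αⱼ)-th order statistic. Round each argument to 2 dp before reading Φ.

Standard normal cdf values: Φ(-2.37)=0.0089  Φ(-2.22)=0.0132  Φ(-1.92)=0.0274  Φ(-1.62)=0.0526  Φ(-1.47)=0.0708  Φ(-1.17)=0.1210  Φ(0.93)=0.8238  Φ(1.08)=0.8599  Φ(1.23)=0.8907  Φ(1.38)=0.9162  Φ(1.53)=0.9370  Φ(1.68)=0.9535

Lower: z₀ + z₁ = -0.050 + (-1.645) = -1.695; 1 − a(z₀+z₁) = 1 − (0.048)(-1.695) = 1.0814; argument = -0.050 + (-1.695)/1.0814 = -1.6175 → -1.62.
α₁ = Φ(-1.62) = 0.0526; rank = round(400 × 0.0526) = 21; θ*₍21₎ = 25.5.
Upper: z₀ + z₂ = 1.595; 1 − a(z₀+z₂) = 0.9234; argument = 1.6772 → 1.68; α₂ = 0.9535; rank = 381; θ*₍381₎ = 29.6.

(25.5, 29.6)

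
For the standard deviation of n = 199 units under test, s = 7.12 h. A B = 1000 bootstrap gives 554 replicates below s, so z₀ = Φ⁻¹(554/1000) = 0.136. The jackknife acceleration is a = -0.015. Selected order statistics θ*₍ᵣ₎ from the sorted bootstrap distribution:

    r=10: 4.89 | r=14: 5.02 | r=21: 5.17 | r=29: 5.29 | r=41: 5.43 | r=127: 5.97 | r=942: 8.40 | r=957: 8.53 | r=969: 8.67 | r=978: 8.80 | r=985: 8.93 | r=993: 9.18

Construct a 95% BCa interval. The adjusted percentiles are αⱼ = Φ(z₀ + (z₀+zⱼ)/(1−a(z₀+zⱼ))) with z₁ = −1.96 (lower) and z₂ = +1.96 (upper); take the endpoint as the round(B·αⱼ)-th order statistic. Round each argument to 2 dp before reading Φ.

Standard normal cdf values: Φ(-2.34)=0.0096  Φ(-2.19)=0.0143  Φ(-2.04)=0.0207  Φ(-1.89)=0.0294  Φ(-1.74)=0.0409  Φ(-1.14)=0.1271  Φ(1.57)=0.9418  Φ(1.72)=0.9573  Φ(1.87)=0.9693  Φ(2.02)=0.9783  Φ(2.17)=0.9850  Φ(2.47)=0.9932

Lower: z₀ + z₁ = 0.136 + (-1.960) = -1.824; 1 − a(z₀+z₁) = 1 − (-0.015)(-1.824) = 0.9726; argument = 0.136 + (-1.824)/0.9726 = -1.7393 → -1.74.
α₁ = Φ(-1.74) = 0.0409; rank = round(1000 × 0.0409) = 41; θ*₍41₎ = 5.43.
Upper: z₀ + z₂ = 2.096; 1 − a(z₀+z₂) = 1.0314; argument = 2.1681 → 2.17; α₂ = 0.9850; rank = 985; θ*₍985₎ = 8.93.

(5.43, 8.93)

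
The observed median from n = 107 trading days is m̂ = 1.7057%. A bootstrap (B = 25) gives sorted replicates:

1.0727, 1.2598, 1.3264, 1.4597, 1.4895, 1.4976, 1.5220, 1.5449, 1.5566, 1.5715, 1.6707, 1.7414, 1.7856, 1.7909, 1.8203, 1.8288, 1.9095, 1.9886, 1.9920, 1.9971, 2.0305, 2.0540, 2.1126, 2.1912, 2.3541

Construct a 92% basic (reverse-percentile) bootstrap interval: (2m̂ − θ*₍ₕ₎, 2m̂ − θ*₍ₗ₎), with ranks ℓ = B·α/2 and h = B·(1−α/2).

Percentile endpoints at ranks 1 and 24: θ*₍1₎ = 1.0727, θ*₍24₎ = 2.1912.
Basic interval reflects these around m̂:
  lower = 2 × 1.7057 − 2.1912 = 1.2202
  upper = 2 × 1.7057 − 1.0727 = 2.3387

(1.2202, 2.3387)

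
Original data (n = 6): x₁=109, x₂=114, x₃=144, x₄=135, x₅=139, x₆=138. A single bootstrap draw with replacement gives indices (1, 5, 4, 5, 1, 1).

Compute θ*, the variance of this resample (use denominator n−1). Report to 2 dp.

Resample values: 109, 139, 135, 139, 109, 109.
Mean = 123.3333; sum of squared deviations = 1243.3333
s² = 1243.3333 / 5 = 248.6667

θ* = 248.67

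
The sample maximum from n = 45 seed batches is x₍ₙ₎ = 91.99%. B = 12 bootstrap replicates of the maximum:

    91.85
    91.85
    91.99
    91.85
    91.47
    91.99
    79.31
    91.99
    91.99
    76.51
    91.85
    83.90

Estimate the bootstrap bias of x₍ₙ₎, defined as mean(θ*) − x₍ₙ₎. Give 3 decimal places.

bias = −3.111

mean(θ*) = (91.85 + 91.85 + 91.99 + 91.85 + 91.47 + 91.99 + 79.31 + 91.99 + 91.99 + 76.51 + 91.85 + 83.90) / 12 = 88.8792
bias = 88.8792 − 91.99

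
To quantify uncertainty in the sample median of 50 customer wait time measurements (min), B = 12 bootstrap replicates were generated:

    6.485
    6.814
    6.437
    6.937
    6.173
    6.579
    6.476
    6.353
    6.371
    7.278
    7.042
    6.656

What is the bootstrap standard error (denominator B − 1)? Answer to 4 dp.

Bootstrap SE is the standard deviation of the 12 replicate medians.
Mean of replicates: (6.485 + 6.814 + 6.437 + 6.937 + 6.173 + 6.579 + 6.476 + 6.353 + 6.371 + 7.278 + 7.042 + 6.656) / 12 = 79.60100 / 12 = 6.63342
Sum of squared deviations: (−0.14842)² + (+0.18058)² + (−0.19642)² + (+0.30358)² + (−0.46042)² + (−0.05442)² + (−0.15742)² + (−0.28042)² + (−0.26242)² + (+0.64458)² + (+0.40858)² + (+0.02258)² = 1.15554
Variance = 1.15554 / 11 = 0.10505
SE* = √0.10505

SE* = 0.3241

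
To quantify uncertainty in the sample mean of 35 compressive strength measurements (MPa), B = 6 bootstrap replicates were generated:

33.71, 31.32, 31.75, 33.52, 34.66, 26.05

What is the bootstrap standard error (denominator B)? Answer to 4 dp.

SE* = 2.8306

Bootstrap SE is the standard deviation of the 6 replicate means.
Mean of replicates: (33.71 + 31.32 + 31.75 + 33.52 + 34.66 + 26.05) / 6 = 191.01000 / 6 = 31.83500
Sum of squared deviations: (+1.87500)² + (−0.51500)² + (−0.08500)² + (+1.68500)² + (+2.82500)² + (−5.78500)² = 48.07415
Variance = 48.07415 / 6 = 8.01236
SE* = √8.01236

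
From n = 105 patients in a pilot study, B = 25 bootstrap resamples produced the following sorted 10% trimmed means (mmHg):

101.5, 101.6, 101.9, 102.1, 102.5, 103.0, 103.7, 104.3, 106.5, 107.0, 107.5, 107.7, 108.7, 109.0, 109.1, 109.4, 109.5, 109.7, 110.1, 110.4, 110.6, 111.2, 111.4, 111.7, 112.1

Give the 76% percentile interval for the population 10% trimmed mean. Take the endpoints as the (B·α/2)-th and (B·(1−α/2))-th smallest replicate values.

α = 0.24; lower rank = 25 × 0.120 = 3; upper rank = 25 × 0.880 = 22.
The 3rd smallest replicate is 101.9; the 22nd is 111.2.

(101.9, 111.2)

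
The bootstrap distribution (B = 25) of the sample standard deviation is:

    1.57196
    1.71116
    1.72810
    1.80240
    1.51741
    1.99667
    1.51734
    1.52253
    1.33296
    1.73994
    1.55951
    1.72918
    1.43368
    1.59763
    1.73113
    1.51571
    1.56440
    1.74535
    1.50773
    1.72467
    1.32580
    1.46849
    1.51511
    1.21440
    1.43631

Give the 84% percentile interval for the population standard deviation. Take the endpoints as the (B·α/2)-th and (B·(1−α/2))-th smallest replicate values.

Sorted replicates: 1.21440, 1.32580, 1.33296, 1.43368, 1.43631, 1.46849, 1.50773, 1.51511, 1.51571, 1.51734, 1.51741, 1.52253, 1.55951, 1.56440, 1.57196, 1.59763, 1.71116, 1.72467, 1.72810, 1.72918, 1.73113, 1.73994, 1.74535, 1.80240, 1.99667
α = 0.16; lower rank = 25 × 0.080 = 2; upper rank = 25 × 0.920 = 23.
The 2nd smallest replicate is 1.32580; the 23rd is 1.74535.

(1.32580, 1.74535)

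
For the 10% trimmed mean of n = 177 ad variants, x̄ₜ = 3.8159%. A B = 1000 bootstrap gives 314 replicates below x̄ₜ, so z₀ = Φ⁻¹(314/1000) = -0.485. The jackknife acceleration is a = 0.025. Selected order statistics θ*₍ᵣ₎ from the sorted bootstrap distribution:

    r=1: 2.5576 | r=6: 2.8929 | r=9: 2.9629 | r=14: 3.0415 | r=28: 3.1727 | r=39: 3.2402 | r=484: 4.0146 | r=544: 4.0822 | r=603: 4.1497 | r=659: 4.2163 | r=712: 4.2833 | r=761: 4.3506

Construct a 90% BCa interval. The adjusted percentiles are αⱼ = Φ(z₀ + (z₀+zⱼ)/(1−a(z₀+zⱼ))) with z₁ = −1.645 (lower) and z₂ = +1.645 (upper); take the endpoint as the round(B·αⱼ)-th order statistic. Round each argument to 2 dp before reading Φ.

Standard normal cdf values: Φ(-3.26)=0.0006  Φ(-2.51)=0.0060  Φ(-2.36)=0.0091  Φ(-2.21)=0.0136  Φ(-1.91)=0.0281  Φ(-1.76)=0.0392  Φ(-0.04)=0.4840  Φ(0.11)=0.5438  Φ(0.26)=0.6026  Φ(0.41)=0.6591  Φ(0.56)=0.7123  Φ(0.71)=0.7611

(2.8929, 4.3506)

Lower: z₀ + z₁ = -0.485 + (-1.645) = -2.130; 1 − a(z₀+z₁) = 1 − (0.025)(-2.130) = 1.0533; argument = -0.485 + (-2.130)/1.0533 = -2.5073 → -2.51.
α₁ = Φ(-2.51) = 0.0060; rank = round(1000 × 0.0060) = 6; θ*₍6₎ = 2.8929.
Upper: z₀ + z₂ = 1.160; 1 − a(z₀+z₂) = 0.9710; argument = 0.7096 → 0.71; α₂ = 0.7611; rank = 761; θ*₍761₎ = 4.3506.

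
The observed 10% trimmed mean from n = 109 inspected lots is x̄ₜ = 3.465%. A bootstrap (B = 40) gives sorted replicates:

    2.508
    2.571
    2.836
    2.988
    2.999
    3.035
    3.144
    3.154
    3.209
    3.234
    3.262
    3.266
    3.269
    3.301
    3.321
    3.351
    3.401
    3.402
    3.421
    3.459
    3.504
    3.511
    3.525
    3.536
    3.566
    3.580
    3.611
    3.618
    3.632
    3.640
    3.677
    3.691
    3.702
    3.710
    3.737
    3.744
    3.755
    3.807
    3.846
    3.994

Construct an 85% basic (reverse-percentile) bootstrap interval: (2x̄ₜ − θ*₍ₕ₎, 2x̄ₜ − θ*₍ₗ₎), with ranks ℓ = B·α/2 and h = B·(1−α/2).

Percentile endpoints at ranks 3 and 37: θ*₍3₎ = 2.836, θ*₍37₎ = 3.755.
Basic interval reflects these around x̄ₜ:
  lower = 2 × 3.465 − 3.755 = 3.175
  upper = 2 × 3.465 − 2.836 = 4.094

(3.175, 4.094)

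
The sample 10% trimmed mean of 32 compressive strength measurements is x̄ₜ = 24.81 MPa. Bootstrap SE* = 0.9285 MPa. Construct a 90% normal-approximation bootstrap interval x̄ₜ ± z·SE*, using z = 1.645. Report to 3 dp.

(23.283, 26.337)

Margin = 1.645 × 0.9285 = 1.5274
Interval: 24.81 ± 1.5274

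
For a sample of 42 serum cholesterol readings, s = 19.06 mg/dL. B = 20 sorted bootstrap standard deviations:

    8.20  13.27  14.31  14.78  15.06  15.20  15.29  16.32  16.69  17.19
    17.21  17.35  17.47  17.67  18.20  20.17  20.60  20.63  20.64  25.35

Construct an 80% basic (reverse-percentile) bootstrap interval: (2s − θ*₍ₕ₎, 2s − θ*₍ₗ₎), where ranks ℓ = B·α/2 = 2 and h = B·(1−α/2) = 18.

(17.49, 24.85)

Percentile endpoints at ranks 2 and 18: θ*₍2₎ = 13.27, θ*₍18₎ = 20.63.
Basic interval reflects these around s:
  lower = 2 × 19.06 − 20.63 = 17.49
  upper = 2 × 19.06 − 13.27 = 24.85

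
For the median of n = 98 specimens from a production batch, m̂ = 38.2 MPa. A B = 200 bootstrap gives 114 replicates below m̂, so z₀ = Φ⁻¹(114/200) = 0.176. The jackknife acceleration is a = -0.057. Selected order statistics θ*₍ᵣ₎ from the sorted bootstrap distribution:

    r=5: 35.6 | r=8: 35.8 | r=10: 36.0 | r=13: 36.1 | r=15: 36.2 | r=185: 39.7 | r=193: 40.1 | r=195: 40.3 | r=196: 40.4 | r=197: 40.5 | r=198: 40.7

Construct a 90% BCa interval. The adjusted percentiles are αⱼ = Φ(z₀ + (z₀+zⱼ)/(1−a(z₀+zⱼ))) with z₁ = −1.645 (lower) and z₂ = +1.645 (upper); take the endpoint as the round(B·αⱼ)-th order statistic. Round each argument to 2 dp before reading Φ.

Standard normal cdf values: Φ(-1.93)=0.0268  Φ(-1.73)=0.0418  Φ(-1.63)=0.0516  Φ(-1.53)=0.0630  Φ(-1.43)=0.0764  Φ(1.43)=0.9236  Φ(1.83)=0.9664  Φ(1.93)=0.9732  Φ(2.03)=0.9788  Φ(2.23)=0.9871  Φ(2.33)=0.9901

(36.2, 40.1)

Lower: z₀ + z₁ = 0.176 + (-1.645) = -1.469; 1 − a(z₀+z₁) = 1 − (-0.057)(-1.469) = 0.9163; argument = 0.176 + (-1.469)/0.9163 = -1.4272 → -1.43.
α₁ = Φ(-1.43) = 0.0764; rank = round(200 × 0.0764) = 15; θ*₍15₎ = 36.2.
Upper: z₀ + z₂ = 1.821; 1 − a(z₀+z₂) = 1.1038; argument = 1.8258 → 1.83; α₂ = 0.9664; rank = 193; θ*₍193₎ = 40.1.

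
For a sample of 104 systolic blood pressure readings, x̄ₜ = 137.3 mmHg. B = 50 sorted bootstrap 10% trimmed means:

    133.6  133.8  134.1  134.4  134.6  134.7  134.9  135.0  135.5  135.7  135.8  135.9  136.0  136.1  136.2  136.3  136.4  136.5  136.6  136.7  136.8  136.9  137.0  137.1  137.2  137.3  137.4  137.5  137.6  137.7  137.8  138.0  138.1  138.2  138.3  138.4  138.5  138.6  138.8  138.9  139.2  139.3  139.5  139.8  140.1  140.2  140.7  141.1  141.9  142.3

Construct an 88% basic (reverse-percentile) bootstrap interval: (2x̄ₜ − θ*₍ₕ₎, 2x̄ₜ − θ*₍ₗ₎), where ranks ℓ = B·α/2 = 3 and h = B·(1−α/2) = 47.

(133.9, 140.5)

Percentile endpoints at ranks 3 and 47: θ*₍3₎ = 134.1, θ*₍47₎ = 140.7.
Basic interval reflects these around x̄ₜ:
  lower = 2 × 137.3 − 140.7 = 133.9
  upper = 2 × 137.3 − 134.1 = 140.5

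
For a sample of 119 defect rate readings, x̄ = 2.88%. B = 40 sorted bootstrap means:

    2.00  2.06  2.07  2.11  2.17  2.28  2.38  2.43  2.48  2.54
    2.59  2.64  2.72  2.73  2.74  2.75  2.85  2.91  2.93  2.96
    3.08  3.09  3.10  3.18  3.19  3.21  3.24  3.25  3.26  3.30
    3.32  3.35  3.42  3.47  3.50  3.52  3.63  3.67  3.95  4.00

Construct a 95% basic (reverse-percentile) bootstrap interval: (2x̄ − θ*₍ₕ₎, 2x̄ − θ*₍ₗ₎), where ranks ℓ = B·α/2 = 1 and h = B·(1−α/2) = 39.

Percentile endpoints at ranks 1 and 39: θ*₍1₎ = 2.00, θ*₍39₎ = 3.95.
Basic interval reflects these around x̄:
  lower = 2 × 2.88 − 3.95 = 1.81
  upper = 2 × 2.88 − 2.00 = 3.76

(1.81, 3.76)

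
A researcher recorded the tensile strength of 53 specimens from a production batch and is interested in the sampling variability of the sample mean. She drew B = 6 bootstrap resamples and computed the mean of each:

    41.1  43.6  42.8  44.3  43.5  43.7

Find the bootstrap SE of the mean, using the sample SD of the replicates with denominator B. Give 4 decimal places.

SE* = 1.0225

Bootstrap SE is the standard deviation of the 6 replicate means.
Mean of replicates: (41.1 + 43.6 + 42.8 + 44.3 + 43.5 + 43.7) / 6 = 259.00000 / 6 = 43.16667
Sum of squared deviations: (−2.06667)² + (+0.43333)² + (−0.36667)² + (+1.13333)² + (+0.33333)² + (+0.53333)² = 6.27333
Variance = 6.27333 / 6 = 1.04556
SE* = √1.04556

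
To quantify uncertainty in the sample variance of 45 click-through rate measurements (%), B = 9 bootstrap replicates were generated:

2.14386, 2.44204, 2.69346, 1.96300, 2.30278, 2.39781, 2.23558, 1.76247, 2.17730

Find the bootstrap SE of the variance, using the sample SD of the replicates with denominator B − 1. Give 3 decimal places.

Bootstrap SE is the standard deviation of the 9 replicate variances.
Mean of replicates: (2.14386 + 2.44204 + 2.69346 + 1.96300 + 2.30278 + 2.39781 + 2.23558 + 1.76247 + 2.17730) / 9 = 20.118300 / 9 = 2.235367
Sum of squared deviations: (−0.091507)² + (+0.206673)² + (+0.458093)² + (−0.272367)² + (+0.067413)² + (+0.162443)² + (+0.000213)² + (−0.472897)² + (−0.058067)² = 0.593056
Variance = 0.593056 / 8 = 0.074132
SE* = √0.074132

SE* = 0.272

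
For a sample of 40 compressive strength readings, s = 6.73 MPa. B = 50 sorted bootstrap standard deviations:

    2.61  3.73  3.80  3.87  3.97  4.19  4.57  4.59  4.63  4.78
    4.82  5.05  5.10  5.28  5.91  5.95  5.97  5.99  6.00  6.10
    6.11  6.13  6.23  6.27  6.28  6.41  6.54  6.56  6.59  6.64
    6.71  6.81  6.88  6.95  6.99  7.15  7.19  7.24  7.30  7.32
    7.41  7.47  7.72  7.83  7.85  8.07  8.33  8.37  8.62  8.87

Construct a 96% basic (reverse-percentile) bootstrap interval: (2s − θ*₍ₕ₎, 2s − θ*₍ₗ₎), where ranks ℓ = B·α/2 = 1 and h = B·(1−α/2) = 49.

(4.84, 10.85)

Percentile endpoints at ranks 1 and 49: θ*₍1₎ = 2.61, θ*₍49₎ = 8.62.
Basic interval reflects these around s:
  lower = 2 × 6.73 − 8.62 = 4.84
  upper = 2 × 6.73 − 2.61 = 10.85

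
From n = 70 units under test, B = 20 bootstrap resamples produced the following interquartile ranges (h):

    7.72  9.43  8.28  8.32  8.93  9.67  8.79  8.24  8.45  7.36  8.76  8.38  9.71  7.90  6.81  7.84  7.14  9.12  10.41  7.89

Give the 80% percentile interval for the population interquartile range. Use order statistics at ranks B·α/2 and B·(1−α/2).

Sorted replicates: 6.81, 7.14, 7.36, 7.72, 7.84, 7.89, 7.90, 8.24, 8.28, 8.32, 8.38, 8.45, 8.76, 8.79, 8.93, 9.12, 9.43, 9.67, 9.71, 10.41
α = 0.20; lower rank = 20 × 0.100 = 2; upper rank = 20 × 0.900 = 18.
The 2nd smallest replicate is 7.14; the 18th is 9.67.

(7.14, 9.67)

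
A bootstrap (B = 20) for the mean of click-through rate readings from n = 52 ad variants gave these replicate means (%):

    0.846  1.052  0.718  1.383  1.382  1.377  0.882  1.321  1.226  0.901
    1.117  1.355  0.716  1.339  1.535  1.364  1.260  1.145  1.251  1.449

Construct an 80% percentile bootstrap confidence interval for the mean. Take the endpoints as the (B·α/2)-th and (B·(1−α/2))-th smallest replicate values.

Sorted replicates: 0.716, 0.718, 0.846, 0.882, 0.901, 1.052, 1.117, 1.145, 1.226, 1.251, 1.260, 1.321, 1.339, 1.355, 1.364, 1.377, 1.382, 1.383, 1.449, 1.535
α = 0.20; lower rank = 20 × 0.100 = 2; upper rank = 20 × 0.900 = 18.
The 2nd smallest replicate is 0.718; the 18th is 1.383.

(0.718, 1.383)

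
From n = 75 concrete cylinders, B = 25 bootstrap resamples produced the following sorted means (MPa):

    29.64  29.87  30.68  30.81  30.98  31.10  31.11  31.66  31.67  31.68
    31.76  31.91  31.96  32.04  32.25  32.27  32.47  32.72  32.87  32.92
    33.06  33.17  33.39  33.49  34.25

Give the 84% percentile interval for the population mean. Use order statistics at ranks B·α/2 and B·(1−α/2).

(29.87, 33.39)

α = 0.16; lower rank = 25 × 0.080 = 2; upper rank = 25 × 0.920 = 23.
The 2nd smallest replicate is 29.87; the 23rd is 33.39.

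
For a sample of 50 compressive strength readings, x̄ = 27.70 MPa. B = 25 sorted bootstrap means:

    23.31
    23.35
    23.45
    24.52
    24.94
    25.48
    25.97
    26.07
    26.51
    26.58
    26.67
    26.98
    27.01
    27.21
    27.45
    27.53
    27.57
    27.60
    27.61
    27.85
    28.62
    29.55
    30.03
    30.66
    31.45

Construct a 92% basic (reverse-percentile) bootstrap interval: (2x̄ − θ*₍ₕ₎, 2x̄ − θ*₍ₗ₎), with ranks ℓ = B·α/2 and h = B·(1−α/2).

Percentile endpoints at ranks 1 and 24: θ*₍1₎ = 23.31, θ*₍24₎ = 30.66.
Basic interval reflects these around x̄:
  lower = 2 × 27.70 − 30.66 = 24.74
  upper = 2 × 27.70 − 23.31 = 32.09

(24.74, 32.09)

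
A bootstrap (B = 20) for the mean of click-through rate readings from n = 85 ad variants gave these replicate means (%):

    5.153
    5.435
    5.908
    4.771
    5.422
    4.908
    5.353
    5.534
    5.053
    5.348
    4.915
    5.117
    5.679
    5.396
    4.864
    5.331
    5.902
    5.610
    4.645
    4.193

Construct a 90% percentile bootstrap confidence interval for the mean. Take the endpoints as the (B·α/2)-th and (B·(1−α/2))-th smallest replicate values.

(4.193, 5.902)

Sorted replicates: 4.193, 4.645, 4.771, 4.864, 4.908, 4.915, 5.053, 5.117, 5.153, 5.331, 5.348, 5.353, 5.396, 5.422, 5.435, 5.534, 5.610, 5.679, 5.902, 5.908
α = 0.10; lower rank = 20 × 0.050 = 1; upper rank = 20 × 0.950 = 19.
The 1st smallest replicate is 4.193; the 19th is 5.902.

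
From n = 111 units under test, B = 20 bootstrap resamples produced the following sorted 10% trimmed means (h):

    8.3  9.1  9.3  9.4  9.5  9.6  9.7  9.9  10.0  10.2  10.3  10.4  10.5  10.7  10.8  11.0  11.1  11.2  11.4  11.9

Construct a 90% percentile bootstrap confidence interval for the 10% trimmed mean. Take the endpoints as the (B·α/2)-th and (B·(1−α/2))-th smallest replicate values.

α = 0.10; lower rank = 20 × 0.050 = 1; upper rank = 20 × 0.950 = 19.
The 1st smallest replicate is 8.3; the 19th is 11.4.

(8.3, 11.4)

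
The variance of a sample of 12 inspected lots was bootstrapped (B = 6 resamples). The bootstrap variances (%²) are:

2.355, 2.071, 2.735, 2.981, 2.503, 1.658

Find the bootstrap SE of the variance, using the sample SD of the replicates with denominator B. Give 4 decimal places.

SE* = 0.4320

Bootstrap SE is the standard deviation of the 6 replicate variances.
Mean of replicates: (2.355 + 2.071 + 2.735 + 2.981 + 2.503 + 1.658) / 6 = 14.30300 / 6 = 2.38383
Sum of squared deviations: (−0.02883)² + (−0.31283)² + (+0.35117)² + (+0.59717)² + (+0.11917)² + (−0.72583)² = 1.11966
Variance = 1.11966 / 6 = 0.18661
SE* = √0.18661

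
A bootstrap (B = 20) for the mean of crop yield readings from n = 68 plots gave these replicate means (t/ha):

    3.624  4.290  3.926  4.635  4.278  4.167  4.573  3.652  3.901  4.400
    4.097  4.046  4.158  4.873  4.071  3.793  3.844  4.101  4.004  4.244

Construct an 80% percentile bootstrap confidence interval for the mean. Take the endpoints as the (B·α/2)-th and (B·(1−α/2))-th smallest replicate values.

(3.652, 4.573)

Sorted replicates: 3.624, 3.652, 3.793, 3.844, 3.901, 3.926, 4.004, 4.046, 4.071, 4.097, 4.101, 4.158, 4.167, 4.244, 4.278, 4.290, 4.400, 4.573, 4.635, 4.873
α = 0.20; lower rank = 20 × 0.100 = 2; upper rank = 20 × 0.900 = 18.
The 2nd smallest replicate is 3.652; the 18th is 4.573.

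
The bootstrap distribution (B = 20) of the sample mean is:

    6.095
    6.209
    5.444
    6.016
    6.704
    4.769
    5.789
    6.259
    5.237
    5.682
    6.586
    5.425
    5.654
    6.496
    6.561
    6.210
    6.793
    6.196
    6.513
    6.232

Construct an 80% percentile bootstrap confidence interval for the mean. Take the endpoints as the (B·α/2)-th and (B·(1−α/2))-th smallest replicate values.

Sorted replicates: 4.769, 5.237, 5.425, 5.444, 5.654, 5.682, 5.789, 6.016, 6.095, 6.196, 6.209, 6.210, 6.232, 6.259, 6.496, 6.513, 6.561, 6.586, 6.704, 6.793
α = 0.20; lower rank = 20 × 0.100 = 2; upper rank = 20 × 0.900 = 18.
The 2nd smallest replicate is 5.237; the 18th is 6.586.

(5.237, 6.586)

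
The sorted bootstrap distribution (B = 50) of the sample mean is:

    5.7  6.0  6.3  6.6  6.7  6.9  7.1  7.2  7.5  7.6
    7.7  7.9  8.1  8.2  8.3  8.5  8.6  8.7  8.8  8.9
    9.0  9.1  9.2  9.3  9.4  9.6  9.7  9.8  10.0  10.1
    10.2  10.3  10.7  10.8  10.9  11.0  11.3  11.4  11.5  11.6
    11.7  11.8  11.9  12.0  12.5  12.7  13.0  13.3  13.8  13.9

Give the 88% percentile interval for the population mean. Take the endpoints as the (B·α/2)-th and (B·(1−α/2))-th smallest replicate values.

α = 0.12; lower rank = 50 × 0.060 = 3; upper rank = 50 × 0.940 = 47.
The 3rd smallest replicate is 6.3; the 47th is 13.0.

(6.3, 13.0)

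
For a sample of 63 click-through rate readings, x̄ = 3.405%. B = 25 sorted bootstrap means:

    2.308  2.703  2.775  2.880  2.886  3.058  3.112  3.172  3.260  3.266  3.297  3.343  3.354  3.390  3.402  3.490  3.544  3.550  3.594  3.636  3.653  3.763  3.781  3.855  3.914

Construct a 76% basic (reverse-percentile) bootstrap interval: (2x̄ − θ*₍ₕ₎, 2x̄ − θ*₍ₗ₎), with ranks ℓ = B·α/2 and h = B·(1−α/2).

(3.047, 4.035)

Percentile endpoints at ranks 3 and 22: θ*₍3₎ = 2.775, θ*₍22₎ = 3.763.
Basic interval reflects these around x̄:
  lower = 2 × 3.405 − 3.763 = 3.047
  upper = 2 × 3.405 − 2.775 = 4.035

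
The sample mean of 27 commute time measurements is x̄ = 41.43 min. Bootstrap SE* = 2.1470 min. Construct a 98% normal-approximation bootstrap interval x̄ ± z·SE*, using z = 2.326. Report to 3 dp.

Margin = 2.326 × 2.1470 = 4.9939
Interval: 41.43 ± 4.9939

(36.436, 46.424)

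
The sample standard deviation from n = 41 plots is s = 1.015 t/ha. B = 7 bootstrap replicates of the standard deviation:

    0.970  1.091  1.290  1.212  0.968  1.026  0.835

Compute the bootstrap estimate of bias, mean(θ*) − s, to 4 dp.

mean(θ*) = (0.970 + 1.091 + 1.290 + 1.212 + 0.968 + 1.026 + 0.835) / 7 = 1.05600
bias = 1.05600 − 1.015

bias = +0.0410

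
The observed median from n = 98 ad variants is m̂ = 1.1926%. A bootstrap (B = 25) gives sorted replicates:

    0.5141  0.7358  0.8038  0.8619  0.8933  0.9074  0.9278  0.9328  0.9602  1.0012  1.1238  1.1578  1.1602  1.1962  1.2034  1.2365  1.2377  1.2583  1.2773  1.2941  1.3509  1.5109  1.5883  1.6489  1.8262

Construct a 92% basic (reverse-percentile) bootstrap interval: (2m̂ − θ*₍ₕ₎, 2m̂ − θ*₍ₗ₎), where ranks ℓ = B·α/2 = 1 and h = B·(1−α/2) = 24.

Percentile endpoints at ranks 1 and 24: θ*₍1₎ = 0.5141, θ*₍24₎ = 1.6489.
Basic interval reflects these around m̂:
  lower = 2 × 1.1926 − 1.6489 = 0.7363
  upper = 2 × 1.1926 − 0.5141 = 1.8711

(0.7363, 1.8711)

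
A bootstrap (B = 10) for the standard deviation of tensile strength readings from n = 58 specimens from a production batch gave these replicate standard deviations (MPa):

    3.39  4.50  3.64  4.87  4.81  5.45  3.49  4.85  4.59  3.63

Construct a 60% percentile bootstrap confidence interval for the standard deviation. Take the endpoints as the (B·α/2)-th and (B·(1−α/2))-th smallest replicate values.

Sorted replicates: 3.39, 3.49, 3.63, 3.64, 4.50, 4.59, 4.81, 4.85, 4.87, 5.45
α = 0.40; lower rank = 10 × 0.200 = 2; upper rank = 10 × 0.800 = 8.
The 2nd smallest replicate is 3.49; the 8th is 4.85.

(3.49, 4.85)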